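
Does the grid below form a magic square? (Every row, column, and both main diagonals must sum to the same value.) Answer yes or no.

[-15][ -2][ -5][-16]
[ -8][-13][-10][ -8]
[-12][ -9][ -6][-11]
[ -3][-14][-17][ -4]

Row 1: -15 + (-2) + (-5) + (-16) = -38.
Row 2: -8 + (-13) + (-10) + (-8) = -39.
Row 3: -12 + (-9) + (-6) + (-11) = -38.
Row 4: -3 + (-14) + (-17) + (-4) = -38.
Column 1: -15 + (-8) + (-12) + (-3) = -38.
Column 2: -2 + (-13) + (-9) + (-14) = -38.
Column 3: -5 + (-10) + (-6) + (-17) = -38.
Column 4: -16 + (-8) + (-11) + (-4) = -39.
Main diagonal: -15 + (-13) + (-6) + (-4) = -38.
Anti-diagonal: -16 + (-10) + (-9) + (-3) = -38.

No — column 4 sums to -39 but main diagonal sums to -38.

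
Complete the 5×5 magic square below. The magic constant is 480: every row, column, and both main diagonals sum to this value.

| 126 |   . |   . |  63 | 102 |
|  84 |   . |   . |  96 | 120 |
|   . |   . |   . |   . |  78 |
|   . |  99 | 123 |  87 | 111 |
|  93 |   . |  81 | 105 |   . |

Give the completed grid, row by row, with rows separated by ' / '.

Row 4 needs 480; the known cells sum to 420, so (4,1) = 60.
Using column 1: 126 + 84 + 60 + 93 + ? → (3,1) = 480 − 363 = 117.
Column 4 needs 480; the known cells sum to 351, so (3,4) = 129.
Column 5 must total 480; the given cells sum to 411, so (5,5) = 69.
Anti-diagonal needs 480; the known cells sum to 390, so (3,3) = 90.
Row 3 must total 480; the given cells sum to 414, so (3,2) = 66.
Using row 5: 93 + 81 + 105 + 69 + ? → (5,2) = 480 − 348 = 132.
From main diagonal, 480 − (126 + 90 + 87 + 69) gives (2,2) = 108.
Row 2 needs 480; the known cells sum to 408, so (2,3) = 72.
Using column 2: 108 + 66 + 99 + 132 + ? → (1,2) = 480 − 405 = 75.
From column 3, 480 − (72 + 90 + 123 + 81) gives (1,3) = 114.

126 75 114 63 102 / 84 108 72 96 120 / 117 66 90 129 78 / 60 99 123 87 111 / 93 132 81 105 69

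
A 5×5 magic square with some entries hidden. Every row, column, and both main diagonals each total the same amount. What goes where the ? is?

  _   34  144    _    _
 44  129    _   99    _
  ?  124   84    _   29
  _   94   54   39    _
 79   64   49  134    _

139

Column 2 is complete and sums to 445; that is the magic constant.
Row 5 must total 445; the given cells sum to 326, so (5,5) = 119.
Column 3 needs 445; the known cells sum to 331, so (2,3) = 114.
Main diagonal: 129 + 84 + 39 + 119 + ? = 445, so (1,1) = 74.
Using anti-diagonal: 99 + 84 + 94 + 79 + ? → (1,5) = 445 − 356 = 89.
Row 1: 74 + 34 + 144 + 89 + ? = 445, so (1,4) = 104.
From row 2, 445 − (44 + 129 + 114 + 99) gives (2,5) = 59.
Using column 4: 104 + 99 + 39 + 134 + ? → (3,4) = 445 − 376 = 69.
Column 5 needs 445; the known cells sum to 296, so (4,5) = 149.
Row 3: 124 + 84 + 69 + 29 + ? = 445, so (3,1) = 139.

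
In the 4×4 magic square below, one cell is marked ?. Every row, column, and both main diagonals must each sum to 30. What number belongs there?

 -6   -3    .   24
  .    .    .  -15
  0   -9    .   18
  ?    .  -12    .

9

Row 1 must total 30; the given cells sum to 15, so (1,3) = 15.
Row 3 must total 30; the given cells sum to 9, so (3,3) = 21.
Column 3 needs 30; the known cells sum to 24, so (2,3) = 6.
The remaining cell in column 4 is (4,4) = 30 − 27 = 3.
Using main diagonal: -6 + 21 + 3 + ? → (2,2) = 30 − 18 = 12.
Anti-diagonal: 24 + 6 + (-9) + ? = 30, so (4,1) = 9.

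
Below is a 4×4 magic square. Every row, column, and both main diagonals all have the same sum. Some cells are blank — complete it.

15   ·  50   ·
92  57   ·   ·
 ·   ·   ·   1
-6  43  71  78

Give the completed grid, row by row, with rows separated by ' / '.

Row 4 is already complete: -6 + 43 + 71 + 78 = 186, so that is the magic constant.
Column 1 must total 186; the given cells sum to 101, so (3,1) = 85.
The remaining cell in main diagonal is (3,3) = 186 − 150 = 36.
Using row 3: 85 + 36 + 1 + ? → (3,2) = 186 − 122 = 64.
Column 2 must total 186; the given cells sum to 164, so (1,2) = 22.
The remaining cell in column 3 is (2,3) = 186 − 157 = 29.
Anti-diagonal needs 186; the known cells sum to 87, so (1,4) = 99.
Row 2 must total 186; the given cells sum to 178, so (2,4) = 8.

15 22 50 99 / 92 57 29 8 / 85 64 36 1 / -6 43 71 78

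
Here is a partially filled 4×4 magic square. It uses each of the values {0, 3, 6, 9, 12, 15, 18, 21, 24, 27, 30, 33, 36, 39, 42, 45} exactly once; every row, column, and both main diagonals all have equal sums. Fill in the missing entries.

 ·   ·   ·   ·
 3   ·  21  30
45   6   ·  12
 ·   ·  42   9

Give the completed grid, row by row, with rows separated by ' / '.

The 16 entries sum to 360, so each line sums to 360/4 = 90.
Row 2 must total 90; the given cells sum to 54, so (2,2) = 36.
Row 3 needs 90; the known cells sum to 63, so (3,3) = 27.
Column 3 needs 90; the known cells sum to 90, so (1,3) = 0.
From column 4, 90 − (30 + 12 + 9) gives (1,4) = 39.
From main diagonal, 90 − (36 + 27 + 9) gives (1,1) = 18.
Using anti-diagonal: 39 + 21 + 6 + ? → (4,1) = 90 − 66 = 24.
Row 1: 18 + 0 + 39 + ? = 90, so (1,2) = 33.
The remaining cell in row 4 is (4,2) = 90 − 75 = 15.

18 33 0 39 / 3 36 21 30 / 45 6 27 12 / 24 15 42 9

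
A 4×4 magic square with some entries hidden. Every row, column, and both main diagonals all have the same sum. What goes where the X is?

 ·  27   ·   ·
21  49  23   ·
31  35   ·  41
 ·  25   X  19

47

Column 2 is complete and sums to 136; that is the magic constant.
Row 2: 21 + 49 + 23 + ? = 136, so (2,4) = 43.
The remaining cell in row 3 is (3,3) = 136 − 107 = 29.
The remaining cell in column 4 is (1,4) = 136 − 103 = 33.
From main diagonal, 136 − (49 + 29 + 19) gives (1,1) = 39.
Anti-diagonal needs 136; the known cells sum to 91, so (4,1) = 45.
The remaining cell in row 1 is (1,3) = 136 − 99 = 37.
The remaining cell in row 4 is (4,3) = 136 − 89 = 47.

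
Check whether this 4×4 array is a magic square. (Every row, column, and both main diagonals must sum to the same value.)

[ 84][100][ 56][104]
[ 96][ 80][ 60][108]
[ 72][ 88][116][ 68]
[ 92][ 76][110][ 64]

Row 1: 84 + 100 + 56 + 104 = 344.
Row 2: 96 + 80 + 60 + 108 = 344.
Row 3: 72 + 88 + 116 + 68 = 344.
Row 4: 92 + 76 + 110 + 64 = 342.
Column 1: 84 + 96 + 72 + 92 = 344.
Column 2: 100 + 80 + 88 + 76 = 344.
Column 3: 56 + 60 + 116 + 110 = 342.
Column 4: 104 + 108 + 68 + 64 = 344.
Main diagonal: 84 + 80 + 116 + 64 = 344.
Anti-diagonal: 104 + 60 + 88 + 92 = 344.

No — column 2 sums to 344 but column 3 sums to 342.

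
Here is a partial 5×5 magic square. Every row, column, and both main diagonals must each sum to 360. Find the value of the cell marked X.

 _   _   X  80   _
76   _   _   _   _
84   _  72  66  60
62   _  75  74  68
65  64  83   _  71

From row 3, 360 − (84 + 72 + 66 + 60) gives (3,2) = 78.
From row 4, 360 − (62 + 75 + 74 + 68) gives (4,2) = 81.
Row 5: 65 + 64 + 83 + 71 + ? = 360, so (5,4) = 77.
Column 1 must total 360; the given cells sum to 287, so (1,1) = 73.
From column 4, 360 − (80 + 66 + 74 + 77) gives (2,4) = 63.
The remaining cell in main diagonal is (2,2) = 360 − 290 = 70.
Using anti-diagonal: 63 + 72 + 81 + 65 + ? → (1,5) = 360 − 281 = 79.
Column 2 must total 360; the given cells sum to 293, so (1,2) = 67.
Using column 5: 79 + 60 + 68 + 71 + ? → (2,5) = 360 − 278 = 82.
From row 1, 360 − (73 + 67 + 80 + 79) gives (1,3) = 61.

61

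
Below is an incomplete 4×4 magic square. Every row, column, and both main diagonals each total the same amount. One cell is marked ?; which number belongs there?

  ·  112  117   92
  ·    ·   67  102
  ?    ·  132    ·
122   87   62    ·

Column 3 is complete and sums to 378; that is the magic constant.
From row 1, 378 − (112 + 117 + 92) gives (1,1) = 57.
Using row 4: 122 + 87 + 62 + ? → (4,4) = 378 − 271 = 107.
Column 4: 92 + 102 + 107 + ? = 378, so (3,4) = 77.
Main diagonal must total 378; the given cells sum to 296, so (2,2) = 82.
The remaining cell in anti-diagonal is (3,2) = 378 − 281 = 97.
Using row 2: 82 + 67 + 102 + ? → (2,1) = 378 − 251 = 127.
Row 3 must total 378; the given cells sum to 306, so (3,1) = 72.

72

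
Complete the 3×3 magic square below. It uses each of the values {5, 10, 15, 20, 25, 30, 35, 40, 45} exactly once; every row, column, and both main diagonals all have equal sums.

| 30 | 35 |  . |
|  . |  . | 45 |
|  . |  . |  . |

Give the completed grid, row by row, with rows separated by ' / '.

30 35 10 / 5 25 45 / 40 15 20

The 9 entries sum to 225, so each line sums to 225/3 = 75.
Row 1: 30 + 35 + ? = 75, so (1,3) = 10.
The remaining cell in column 3 is (3,3) = 75 − 55 = 20.
Main diagonal must total 75; the given cells sum to 50, so (2,2) = 25.
Using anti-diagonal: 10 + 25 + ? → (3,1) = 75 − 35 = 40.
Row 2: 25 + 45 + ? = 75, so (2,1) = 5.
Row 3 needs 75; the known cells sum to 60, so (3,2) = 15.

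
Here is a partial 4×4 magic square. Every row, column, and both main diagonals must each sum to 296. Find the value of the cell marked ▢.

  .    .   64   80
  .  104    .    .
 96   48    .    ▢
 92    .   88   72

84

The remaining cell in row 4 is (4,2) = 296 − 252 = 44.
Using column 2: 104 + 48 + 44 + ? → (1,2) = 296 − 196 = 100.
Using anti-diagonal: 80 + 48 + 92 + ? → (2,3) = 296 − 220 = 76.
The remaining cell in row 1 is (1,1) = 296 − 244 = 52.
Column 1: 52 + 96 + 92 + ? = 296, so (2,1) = 56.
The remaining cell in column 3 is (3,3) = 296 − 228 = 68.
Row 2 must total 296; the given cells sum to 236, so (2,4) = 60.
Row 3: 96 + 48 + 68 + ? = 296, so (3,4) = 84.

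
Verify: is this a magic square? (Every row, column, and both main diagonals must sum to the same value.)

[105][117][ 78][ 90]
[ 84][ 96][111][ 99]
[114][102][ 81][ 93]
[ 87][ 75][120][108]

Row 1: 105 + 117 + 78 + 90 = 390.
Row 2: 84 + 96 + 111 + 99 = 390.
Row 3: 114 + 102 + 81 + 93 = 390.
Row 4: 87 + 75 + 120 + 108 = 390.
Column 1: 105 + 84 + 114 + 87 = 390.
Column 2: 117 + 96 + 102 + 75 = 390.
Column 3: 78 + 111 + 81 + 120 = 390.
Column 4: 90 + 99 + 93 + 108 = 390.
Main diagonal: 105 + 96 + 81 + 108 = 390.
Anti-diagonal: 90 + 111 + 102 + 87 = 390.
All lines sum to 390.

Yes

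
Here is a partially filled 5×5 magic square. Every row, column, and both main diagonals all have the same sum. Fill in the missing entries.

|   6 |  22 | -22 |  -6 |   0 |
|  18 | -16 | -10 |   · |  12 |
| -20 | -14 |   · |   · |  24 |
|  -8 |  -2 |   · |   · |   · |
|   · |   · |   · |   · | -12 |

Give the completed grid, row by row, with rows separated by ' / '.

6 22 -22 -6 0 / 18 -16 -10 -4 12 / -20 -14 2 8 24 / -8 -2 14 20 -24 / 4 10 16 -18 -12

Row 1 is already complete: 6 + 22 + -22 + -6 + 0 = 0, so that is the magic constant.
Using row 2: 18 + (-16) + (-10) + 12 + ? → (2,4) = 0 − 4 = -4.
Column 1 needs 0; the known cells sum to -4, so (5,1) = 4.
Using column 2: 22 + (-16) + (-14) + (-2) + ? → (5,2) = 0 − (-10) = 10.
Column 5 needs 0; the known cells sum to 24, so (4,5) = -24.
From anti-diagonal, 0 − (0 + (-4) + (-2) + 4) gives (3,3) = 2.
From row 3, 0 − (-20 + (-14) + 2 + 24) gives (3,4) = 8.
From main diagonal, 0 − (6 + (-16) + 2 + (-12)) gives (4,4) = 20.
Row 4 must total 0; the given cells sum to -14, so (4,3) = 14.
From column 3, 0 − (-22 + (-10) + 2 + 14) gives (5,3) = 16.
Column 4 must total 0; the given cells sum to 18, so (5,4) = -18.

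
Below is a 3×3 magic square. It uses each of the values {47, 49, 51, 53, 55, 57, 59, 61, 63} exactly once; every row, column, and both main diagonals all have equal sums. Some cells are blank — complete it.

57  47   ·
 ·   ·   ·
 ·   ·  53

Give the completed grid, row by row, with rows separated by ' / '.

The 9 entries sum to 495, so each line sums to 495/3 = 165.
From row 1, 165 − (57 + 47) gives (1,3) = 61.
Column 3 must total 165; the given cells sum to 114, so (2,3) = 51.
From main diagonal, 165 − (57 + 53) gives (2,2) = 55.
Using anti-diagonal: 61 + 55 + ? → (3,1) = 165 − 116 = 49.
Row 2: 55 + 51 + ? = 165, so (2,1) = 59.
Row 3 must total 165; the given cells sum to 102, so (3,2) = 63.

57 47 61 / 59 55 51 / 49 63 53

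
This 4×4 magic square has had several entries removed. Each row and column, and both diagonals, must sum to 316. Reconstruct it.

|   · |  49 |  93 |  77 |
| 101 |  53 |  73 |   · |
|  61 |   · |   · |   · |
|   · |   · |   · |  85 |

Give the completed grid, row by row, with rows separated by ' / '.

Using row 1: 49 + 93 + 77 + ? → (1,1) = 316 − 219 = 97.
Row 2 needs 316; the known cells sum to 227, so (2,4) = 89.
The remaining cell in column 1 is (4,1) = 316 − 259 = 57.
Column 4: 77 + 89 + 85 + ? = 316, so (3,4) = 65.
From main diagonal, 316 − (97 + 53 + 85) gives (3,3) = 81.
Anti-diagonal must total 316; the given cells sum to 207, so (3,2) = 109.
Column 2 must total 316; the given cells sum to 211, so (4,2) = 105.
Column 3 needs 316; the known cells sum to 247, so (4,3) = 69.

97 49 93 77 / 101 53 73 89 / 61 109 81 65 / 57 105 69 85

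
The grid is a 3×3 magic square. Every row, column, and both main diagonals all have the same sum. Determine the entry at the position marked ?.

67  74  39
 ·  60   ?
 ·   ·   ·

88

Row 1 is complete and sums to 180; that is the magic constant.
The remaining cell in column 2 is (3,2) = 180 − 134 = 46.
The remaining cell in main diagonal is (3,3) = 180 − 127 = 53.
From anti-diagonal, 180 − (39 + 60) gives (3,1) = 81.
Column 1 needs 180; the known cells sum to 148, so (2,1) = 32.
Column 3 needs 180; the known cells sum to 92, so (2,3) = 88.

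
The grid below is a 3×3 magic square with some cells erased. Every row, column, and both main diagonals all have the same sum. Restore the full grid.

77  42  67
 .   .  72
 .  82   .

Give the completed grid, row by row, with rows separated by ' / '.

77 42 67 / 52 62 72 / 57 82 47

Row 1 is already complete: 77 + 42 + 67 = 186, so that is the magic constant.
Column 2: 42 + 82 + ? = 186, so (2,2) = 62.
Using column 3: 67 + 72 + ? → (3,3) = 186 − 139 = 47.
Anti-diagonal: 67 + 62 + ? = 186, so (3,1) = 57.
From row 2, 186 − (62 + 72) gives (2,1) = 52.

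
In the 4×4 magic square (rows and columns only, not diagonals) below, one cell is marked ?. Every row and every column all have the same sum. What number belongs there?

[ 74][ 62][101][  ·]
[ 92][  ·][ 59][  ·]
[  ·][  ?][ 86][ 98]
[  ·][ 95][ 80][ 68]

Column 3 is complete and sums to 326; that is the magic constant.
The remaining cell in row 1 is (1,4) = 326 − 237 = 89.
Using row 4: 95 + 80 + 68 + ? → (4,1) = 326 − 243 = 83.
Column 1 needs 326; the known cells sum to 249, so (3,1) = 77.
Using column 4: 89 + 98 + 68 + ? → (2,4) = 326 − 255 = 71.
Using row 2: 92 + 59 + 71 + ? → (2,2) = 326 − 222 = 104.
From row 3, 326 − (77 + 86 + 98) gives (3,2) = 65.

65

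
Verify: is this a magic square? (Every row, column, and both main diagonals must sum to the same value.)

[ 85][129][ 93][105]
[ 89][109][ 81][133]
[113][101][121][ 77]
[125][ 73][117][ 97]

Yes

Row 1: 85 + 129 + 93 + 105 = 412.
Row 2: 89 + 109 + 81 + 133 = 412.
Row 3: 113 + 101 + 121 + 77 = 412.
Row 4: 125 + 73 + 117 + 97 = 412.
Column 1: 85 + 89 + 113 + 125 = 412.
Column 2: 129 + 109 + 101 + 73 = 412.
Column 3: 93 + 81 + 121 + 117 = 412.
Column 4: 105 + 133 + 77 + 97 = 412.
Main diagonal: 85 + 109 + 121 + 97 = 412.
Anti-diagonal: 105 + 81 + 101 + 125 = 412.
All lines sum to 412.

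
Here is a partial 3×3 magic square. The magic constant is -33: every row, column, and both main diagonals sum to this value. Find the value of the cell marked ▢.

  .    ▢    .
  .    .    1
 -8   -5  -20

-17

Using column 3: 1 + (-20) + ? → (1,3) = -33 − (-19) = -14.
From anti-diagonal, -33 − (-14 + (-8)) gives (2,2) = -11.
Row 2 needs -33; the known cells sum to -10, so (2,1) = -23.
The remaining cell in column 1 is (1,1) = -33 − (-31) = -2.
From column 2, -33 − (-11 + (-5)) gives (1,2) = -17.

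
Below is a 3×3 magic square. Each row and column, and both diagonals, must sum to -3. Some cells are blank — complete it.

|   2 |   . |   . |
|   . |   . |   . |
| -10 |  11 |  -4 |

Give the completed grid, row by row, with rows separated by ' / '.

2 -13 8 / 5 -1 -7 / -10 11 -4

From column 1, -3 − (2 + (-10)) gives (2,1) = 5.
Using main diagonal: 2 + (-4) + ? → (2,2) = -3 − (-2) = -1.
The remaining cell in anti-diagonal is (1,3) = -3 − (-11) = 8.
Using row 1: 2 + 8 + ? → (1,2) = -3 − 10 = -13.
Row 2 needs -3; the known cells sum to 4, so (2,3) = -7.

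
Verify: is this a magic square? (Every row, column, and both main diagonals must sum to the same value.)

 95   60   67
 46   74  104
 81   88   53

No — row 2 sums to 224 but row 3 sums to 222.

Row 1: 95 + 60 + 67 = 222.
Row 2: 46 + 74 + 104 = 224.
Row 3: 81 + 88 + 53 = 222.
Column 1: 95 + 46 + 81 = 222.
Column 2: 60 + 74 + 88 = 222.
Column 3: 67 + 104 + 53 = 224.
Main diagonal: 95 + 74 + 53 = 222.
Anti-diagonal: 67 + 74 + 81 = 222.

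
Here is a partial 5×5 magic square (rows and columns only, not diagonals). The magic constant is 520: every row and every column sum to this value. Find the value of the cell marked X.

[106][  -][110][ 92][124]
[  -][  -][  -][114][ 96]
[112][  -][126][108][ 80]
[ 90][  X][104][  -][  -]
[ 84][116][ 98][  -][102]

122

The remaining cell in row 1 is (1,2) = 520 − 432 = 88.
From row 3, 520 − (112 + 126 + 108 + 80) gives (3,2) = 94.
Row 5 must total 520; the given cells sum to 400, so (5,4) = 120.
From column 1, 520 − (106 + 112 + 90 + 84) gives (2,1) = 128.
From column 3, 520 − (110 + 126 + 104 + 98) gives (2,3) = 82.
From column 4, 520 − (92 + 114 + 108 + 120) gives (4,4) = 86.
Column 5 needs 520; the known cells sum to 402, so (4,5) = 118.
From row 2, 520 − (128 + 82 + 114 + 96) gives (2,2) = 100.
From row 4, 520 − (90 + 104 + 86 + 118) gives (4,2) = 122.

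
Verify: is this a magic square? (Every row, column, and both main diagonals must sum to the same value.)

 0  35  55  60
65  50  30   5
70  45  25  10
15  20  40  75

Row 1: 0 + 35 + 55 + 60 = 150.
Row 2: 65 + 50 + 30 + 5 = 150.
Row 3: 70 + 45 + 25 + 10 = 150.
Row 4: 15 + 20 + 40 + 75 = 150.
Column 1: 0 + 65 + 70 + 15 = 150.
Column 2: 35 + 50 + 45 + 20 = 150.
Column 3: 55 + 30 + 25 + 40 = 150.
Column 4: 60 + 5 + 10 + 75 = 150.
Main diagonal: 0 + 50 + 25 + 75 = 150.
Anti-diagonal: 60 + 30 + 45 + 15 = 150.
All lines sum to 150.

Yes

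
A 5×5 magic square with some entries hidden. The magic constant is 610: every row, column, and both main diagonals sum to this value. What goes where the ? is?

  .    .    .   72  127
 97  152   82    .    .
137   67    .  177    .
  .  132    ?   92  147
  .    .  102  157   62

162

From column 4, 610 − (72 + 177 + 92 + 157) gives (2,4) = 112.
Row 2: 97 + 152 + 82 + 112 + ? = 610, so (2,5) = 167.
Using column 5: 127 + 167 + 147 + 62 + ? → (3,5) = 610 − 503 = 107.
Row 3: 137 + 67 + 177 + 107 + ? = 610, so (3,3) = 122.
Main diagonal must total 610; the given cells sum to 428, so (1,1) = 182.
Using anti-diagonal: 127 + 112 + 122 + 132 + ? → (5,1) = 610 − 493 = 117.
Row 5 needs 610; the known cells sum to 438, so (5,2) = 172.
Column 1 needs 610; the known cells sum to 533, so (4,1) = 77.
From column 2, 610 − (152 + 67 + 132 + 172) gives (1,2) = 87.
The remaining cell in row 1 is (1,3) = 610 − 468 = 142.
Row 4: 77 + 132 + 92 + 147 + ? = 610, so (4,3) = 162.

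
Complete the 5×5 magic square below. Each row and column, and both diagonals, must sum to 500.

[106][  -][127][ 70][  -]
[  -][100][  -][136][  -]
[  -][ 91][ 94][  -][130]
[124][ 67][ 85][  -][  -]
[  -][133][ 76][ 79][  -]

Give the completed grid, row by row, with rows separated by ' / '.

The remaining cell in column 2 is (1,2) = 500 − 391 = 109.
Column 3 must total 500; the given cells sum to 382, so (2,3) = 118.
Row 1 needs 500; the known cells sum to 412, so (1,5) = 88.
Anti-diagonal needs 500; the known cells sum to 385, so (5,1) = 115.
The remaining cell in row 5 is (5,5) = 500 − 403 = 97.
The remaining cell in main diagonal is (4,4) = 500 − 397 = 103.
Row 4: 124 + 67 + 85 + 103 + ? = 500, so (4,5) = 121.
Column 4: 70 + 136 + 103 + 79 + ? = 500, so (3,4) = 112.
Column 5 must total 500; the given cells sum to 436, so (2,5) = 64.
Using row 2: 100 + 118 + 136 + 64 + ? → (2,1) = 500 − 418 = 82.
Row 3: 91 + 94 + 112 + 130 + ? = 500, so (3,1) = 73.

106 109 127 70 88 / 82 100 118 136 64 / 73 91 94 112 130 / 124 67 85 103 121 / 115 133 76 79 97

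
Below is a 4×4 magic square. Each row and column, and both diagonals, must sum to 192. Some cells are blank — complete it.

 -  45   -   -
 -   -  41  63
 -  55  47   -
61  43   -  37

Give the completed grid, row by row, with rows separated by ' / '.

59 45 53 35 / 39 49 41 63 / 33 55 47 57 / 61 43 51 37

Using row 4: 61 + 43 + 37 + ? → (4,3) = 192 − 141 = 51.
Using column 2: 45 + 55 + 43 + ? → (2,2) = 192 − 143 = 49.
The remaining cell in column 3 is (1,3) = 192 − 139 = 53.
Main diagonal: 49 + 47 + 37 + ? = 192, so (1,1) = 59.
Anti-diagonal needs 192; the known cells sum to 157, so (1,4) = 35.
Row 2: 49 + 41 + 63 + ? = 192, so (2,1) = 39.
Using column 1: 59 + 39 + 61 + ? → (3,1) = 192 − 159 = 33.
Column 4 needs 192; the known cells sum to 135, so (3,4) = 57.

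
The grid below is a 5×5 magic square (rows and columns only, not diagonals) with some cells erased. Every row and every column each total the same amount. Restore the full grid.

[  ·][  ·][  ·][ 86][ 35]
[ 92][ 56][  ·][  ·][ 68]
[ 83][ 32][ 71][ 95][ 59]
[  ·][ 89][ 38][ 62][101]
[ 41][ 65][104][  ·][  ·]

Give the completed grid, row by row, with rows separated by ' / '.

Row 3 is already complete: 83 + 32 + 71 + 95 + 59 = 340, so that is the magic constant.
From row 4, 340 − (89 + 38 + 62 + 101) gives (4,1) = 50.
The remaining cell in column 1 is (1,1) = 340 − 266 = 74.
The remaining cell in column 2 is (1,2) = 340 − 242 = 98.
The remaining cell in column 5 is (5,5) = 340 − 263 = 77.
The remaining cell in row 1 is (1,3) = 340 − 293 = 47.
Row 5: 41 + 65 + 104 + 77 + ? = 340, so (5,4) = 53.
Column 3: 47 + 71 + 38 + 104 + ? = 340, so (2,3) = 80.
Column 4: 86 + 95 + 62 + 53 + ? = 340, so (2,4) = 44.

74 98 47 86 35 / 92 56 80 44 68 / 83 32 71 95 59 / 50 89 38 62 101 / 41 65 104 53 77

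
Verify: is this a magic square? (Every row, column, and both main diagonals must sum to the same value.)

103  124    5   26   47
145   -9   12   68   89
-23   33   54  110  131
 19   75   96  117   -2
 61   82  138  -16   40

Row 1: 103 + 124 + 5 + 26 + 47 = 305.
Row 2: 145 + (-9) + 12 + 68 + 89 = 305.
Row 3: -23 + 33 + 54 + 110 + 131 = 305.
Row 4: 19 + 75 + 96 + 117 + (-2) = 305.
Row 5: 61 + 82 + 138 + (-16) + 40 = 305.
Column 1: 103 + 145 + (-23) + 19 + 61 = 305.
Column 2: 124 + (-9) + 33 + 75 + 82 = 305.
Column 3: 5 + 12 + 54 + 96 + 138 = 305.
Column 4: 26 + 68 + 110 + 117 + (-16) = 305.
Column 5: 47 + 89 + 131 + (-2) + 40 = 305.
Main diagonal: 103 + (-9) + 54 + 117 + 40 = 305.
Anti-diagonal: 47 + 68 + 54 + 75 + 61 = 305.
All lines sum to 305.

Yes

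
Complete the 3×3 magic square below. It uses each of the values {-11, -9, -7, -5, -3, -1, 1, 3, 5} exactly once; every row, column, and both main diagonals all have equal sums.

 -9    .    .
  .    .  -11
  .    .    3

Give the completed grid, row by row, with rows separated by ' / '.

The 9 entries sum to -27, so each line sums to -27/3 = -9.
The remaining cell in column 3 is (1,3) = -9 − (-8) = -1.
Main diagonal must total -9; the given cells sum to -6, so (2,2) = -3.
Using anti-diagonal: -1 + (-3) + ? → (3,1) = -9 − (-4) = -5.
Row 1 needs -9; the known cells sum to -10, so (1,2) = 1.
Using row 2: -3 + (-11) + ? → (2,1) = -9 − (-14) = 5.
Row 3: -5 + 3 + ? = -9, so (3,2) = -7.

-9 1 -1 / 5 -3 -11 / -5 -7 3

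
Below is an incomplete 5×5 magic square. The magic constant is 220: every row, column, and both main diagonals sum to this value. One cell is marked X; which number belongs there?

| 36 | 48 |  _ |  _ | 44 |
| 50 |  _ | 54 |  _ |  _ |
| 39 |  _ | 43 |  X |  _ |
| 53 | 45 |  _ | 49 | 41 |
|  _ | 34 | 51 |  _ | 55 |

35

Row 4 needs 220; the known cells sum to 188, so (4,3) = 32.
From column 1, 220 − (36 + 50 + 39 + 53) gives (5,1) = 42.
Column 3 needs 220; the known cells sum to 180, so (1,3) = 40.
Main diagonal must total 220; the given cells sum to 183, so (2,2) = 37.
From anti-diagonal, 220 − (44 + 43 + 45 + 42) gives (2,4) = 46.
Row 1: 36 + 48 + 40 + 44 + ? = 220, so (1,4) = 52.
Row 2 needs 220; the known cells sum to 187, so (2,5) = 33.
Row 5 must total 220; the given cells sum to 182, so (5,4) = 38.
Column 2 needs 220; the known cells sum to 164, so (3,2) = 56.
Column 4: 52 + 46 + 49 + 38 + ? = 220, so (3,4) = 35.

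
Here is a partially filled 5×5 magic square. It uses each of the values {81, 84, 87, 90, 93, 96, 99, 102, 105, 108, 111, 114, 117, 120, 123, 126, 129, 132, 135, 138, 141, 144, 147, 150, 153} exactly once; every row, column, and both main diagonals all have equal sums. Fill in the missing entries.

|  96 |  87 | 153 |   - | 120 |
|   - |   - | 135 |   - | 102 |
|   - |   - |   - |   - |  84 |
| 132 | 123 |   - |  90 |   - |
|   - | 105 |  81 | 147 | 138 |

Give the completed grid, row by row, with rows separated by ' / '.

96 87 153 129 120 / 93 144 135 111 102 / 150 126 117 108 84 / 132 123 99 90 141 / 114 105 81 147 138

The 25 entries sum to 2925, so each line sums to 2925/5 = 585.
From row 1, 585 − (96 + 87 + 153 + 120) gives (1,4) = 129.
From row 5, 585 − (105 + 81 + 147 + 138) gives (5,1) = 114.
Using column 5: 120 + 102 + 84 + 138 + ? → (4,5) = 585 − 444 = 141.
Row 4 needs 585; the known cells sum to 486, so (4,3) = 99.
The remaining cell in column 3 is (3,3) = 585 − 468 = 117.
Main diagonal must total 585; the given cells sum to 441, so (2,2) = 144.
Anti-diagonal must total 585; the given cells sum to 474, so (2,4) = 111.
From row 2, 585 − (144 + 135 + 111 + 102) gives (2,1) = 93.
The remaining cell in column 1 is (3,1) = 585 − 435 = 150.
Using column 2: 87 + 144 + 123 + 105 + ? → (3,2) = 585 − 459 = 126.
From column 4, 585 − (129 + 111 + 90 + 147) gives (3,4) = 108.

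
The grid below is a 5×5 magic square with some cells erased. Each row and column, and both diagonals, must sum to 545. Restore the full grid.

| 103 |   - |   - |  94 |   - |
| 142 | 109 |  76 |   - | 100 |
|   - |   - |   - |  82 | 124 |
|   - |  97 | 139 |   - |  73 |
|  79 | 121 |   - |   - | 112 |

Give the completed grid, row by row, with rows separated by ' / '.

103 85 127 94 136 / 142 109 76 118 100 / 91 133 115 82 124 / 130 97 139 106 73 / 79 121 88 145 112

Row 2: 142 + 109 + 76 + 100 + ? = 545, so (2,4) = 118.
The remaining cell in column 5 is (1,5) = 545 − 409 = 136.
Anti-diagonal: 136 + 118 + 97 + 79 + ? = 545, so (3,3) = 115.
Using main diagonal: 103 + 109 + 115 + 112 + ? → (4,4) = 545 − 439 = 106.
From row 4, 545 − (97 + 139 + 106 + 73) gives (4,1) = 130.
The remaining cell in column 1 is (3,1) = 545 − 454 = 91.
Using column 4: 94 + 118 + 82 + 106 + ? → (5,4) = 545 − 400 = 145.
From row 3, 545 − (91 + 115 + 82 + 124) gives (3,2) = 133.
Row 5 needs 545; the known cells sum to 457, so (5,3) = 88.
Column 2 needs 545; the known cells sum to 460, so (1,2) = 85.
Column 3 must total 545; the given cells sum to 418, so (1,3) = 127.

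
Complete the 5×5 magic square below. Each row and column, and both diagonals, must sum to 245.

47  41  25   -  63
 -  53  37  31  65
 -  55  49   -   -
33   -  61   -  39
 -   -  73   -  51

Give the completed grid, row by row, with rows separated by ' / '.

From row 1, 245 − (47 + 41 + 25 + 63) gives (1,4) = 69.
The remaining cell in row 2 is (2,1) = 245 − 186 = 59.
Column 5 must total 245; the given cells sum to 218, so (3,5) = 27.
Main diagonal must total 245; the given cells sum to 200, so (4,4) = 45.
The remaining cell in row 4 is (4,2) = 245 − 178 = 67.
Using column 2: 41 + 53 + 55 + 67 + ? → (5,2) = 245 − 216 = 29.
The remaining cell in anti-diagonal is (5,1) = 245 − 210 = 35.
The remaining cell in row 5 is (5,4) = 245 − 188 = 57.
The remaining cell in column 1 is (3,1) = 245 − 174 = 71.
Column 4 needs 245; the known cells sum to 202, so (3,4) = 43.

47 41 25 69 63 / 59 53 37 31 65 / 71 55 49 43 27 / 33 67 61 45 39 / 35 29 73 57 51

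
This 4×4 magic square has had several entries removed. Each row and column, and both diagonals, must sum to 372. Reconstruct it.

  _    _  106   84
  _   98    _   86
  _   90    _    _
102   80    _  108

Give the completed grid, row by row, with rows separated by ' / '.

78 104 106 84 / 92 98 96 86 / 100 90 88 94 / 102 80 82 108

The remaining cell in row 4 is (4,3) = 372 − 290 = 82.
Column 2 must total 372; the given cells sum to 268, so (1,2) = 104.
Using column 4: 84 + 86 + 108 + ? → (3,4) = 372 − 278 = 94.
Anti-diagonal: 84 + 90 + 102 + ? = 372, so (2,3) = 96.
Row 1 needs 372; the known cells sum to 294, so (1,1) = 78.
Row 2 needs 372; the known cells sum to 280, so (2,1) = 92.
The remaining cell in column 1 is (3,1) = 372 − 272 = 100.
Using column 3: 106 + 96 + 82 + ? → (3,3) = 372 − 284 = 88.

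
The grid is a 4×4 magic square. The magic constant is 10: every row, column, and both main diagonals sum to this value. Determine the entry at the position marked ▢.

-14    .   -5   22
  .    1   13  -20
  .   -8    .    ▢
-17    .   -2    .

Using row 1: -14 + (-5) + 22 + ? → (1,2) = 10 − 3 = 7.
Row 2: 1 + 13 + (-20) + ? = 10, so (2,1) = 16.
From column 1, 10 − (-14 + 16 + (-17)) gives (3,1) = 25.
From column 2, 10 − (7 + 1 + (-8)) gives (4,2) = 10.
Column 3 needs 10; the known cells sum to 6, so (3,3) = 4.
Main diagonal needs 10; the known cells sum to -9, so (4,4) = 19.
From row 3, 10 − (25 + (-8) + 4) gives (3,4) = -11.

-11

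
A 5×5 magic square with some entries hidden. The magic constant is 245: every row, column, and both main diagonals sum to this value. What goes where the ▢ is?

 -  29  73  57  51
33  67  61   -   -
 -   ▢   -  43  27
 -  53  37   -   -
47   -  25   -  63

55

Using row 1: 29 + 73 + 57 + 51 + ? → (1,1) = 245 − 210 = 35.
The remaining cell in column 3 is (3,3) = 245 − 196 = 49.
Main diagonal needs 245; the known cells sum to 214, so (4,4) = 31.
Anti-diagonal: 51 + 49 + 53 + 47 + ? = 245, so (2,4) = 45.
Row 2 must total 245; the given cells sum to 206, so (2,5) = 39.
Using column 4: 57 + 45 + 43 + 31 + ? → (5,4) = 245 − 176 = 69.
Column 5: 51 + 39 + 27 + 63 + ? = 245, so (4,5) = 65.
Row 4 must total 245; the given cells sum to 186, so (4,1) = 59.
Using row 5: 47 + 25 + 69 + 63 + ? → (5,2) = 245 − 204 = 41.
From column 1, 245 − (35 + 33 + 59 + 47) gives (3,1) = 71.
Column 2 must total 245; the given cells sum to 190, so (3,2) = 55.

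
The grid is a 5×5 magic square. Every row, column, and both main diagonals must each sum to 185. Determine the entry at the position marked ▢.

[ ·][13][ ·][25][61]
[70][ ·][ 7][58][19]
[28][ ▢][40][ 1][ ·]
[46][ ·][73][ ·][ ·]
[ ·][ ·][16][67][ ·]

The remaining cell in row 2 is (2,2) = 185 − 154 = 31.
Using column 3: 7 + 40 + 73 + 16 + ? → (1,3) = 185 − 136 = 49.
The remaining cell in column 4 is (4,4) = 185 − 151 = 34.
Row 1 needs 185; the known cells sum to 148, so (1,1) = 37.
Column 1 must total 185; the given cells sum to 181, so (5,1) = 4.
From main diagonal, 185 − (37 + 31 + 40 + 34) gives (5,5) = 43.
From anti-diagonal, 185 − (61 + 58 + 40 + 4) gives (4,2) = 22.
Using row 4: 46 + 22 + 73 + 34 + ? → (4,5) = 185 − 175 = 10.
From row 5, 185 − (4 + 16 + 67 + 43) gives (5,2) = 55.
Column 2 must total 185; the given cells sum to 121, so (3,2) = 64.

64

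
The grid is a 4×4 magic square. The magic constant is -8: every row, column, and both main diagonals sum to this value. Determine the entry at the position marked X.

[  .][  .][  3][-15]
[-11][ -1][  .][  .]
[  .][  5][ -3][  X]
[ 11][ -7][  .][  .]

Column 2 needs -8; the known cells sum to -3, so (1,2) = -5.
Using anti-diagonal: -15 + 5 + 11 + ? → (2,3) = -8 − 1 = -9.
Row 1 must total -8; the given cells sum to -17, so (1,1) = 9.
Row 2 must total -8; the given cells sum to -21, so (2,4) = 13.
Column 1: 9 + (-11) + 11 + ? = -8, so (3,1) = -17.
Using column 3: 3 + (-9) + (-3) + ? → (4,3) = -8 − (-9) = 1.
Main diagonal needs -8; the known cells sum to 5, so (4,4) = -13.
Row 3 must total -8; the given cells sum to -15, so (3,4) = 7.

7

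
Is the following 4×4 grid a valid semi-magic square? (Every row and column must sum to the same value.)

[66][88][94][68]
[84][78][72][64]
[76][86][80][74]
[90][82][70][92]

Row 1: 66 + 88 + 94 + 68 = 316.
Row 2: 84 + 78 + 72 + 64 = 298.
Row 3: 76 + 86 + 80 + 74 = 316.
Row 4: 90 + 82 + 70 + 92 = 334.
Column 1: 66 + 84 + 76 + 90 = 316.
Column 2: 88 + 78 + 86 + 82 = 334.
Column 3: 94 + 72 + 80 + 70 = 316.
Column 4: 68 + 64 + 74 + 92 = 298.

No — row 4 sums to 334 but row 3 sums to 316.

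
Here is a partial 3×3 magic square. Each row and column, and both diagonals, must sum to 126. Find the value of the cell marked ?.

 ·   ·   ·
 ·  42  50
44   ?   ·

46

From row 2, 126 − (42 + 50) gives (2,1) = 34.
Using column 1: 34 + 44 + ? → (1,1) = 126 − 78 = 48.
Main diagonal needs 126; the known cells sum to 90, so (3,3) = 36.
Anti-diagonal: 42 + 44 + ? = 126, so (1,3) = 40.
Row 1 needs 126; the known cells sum to 88, so (1,2) = 38.
Row 3: 44 + 36 + ? = 126, so (3,2) = 46.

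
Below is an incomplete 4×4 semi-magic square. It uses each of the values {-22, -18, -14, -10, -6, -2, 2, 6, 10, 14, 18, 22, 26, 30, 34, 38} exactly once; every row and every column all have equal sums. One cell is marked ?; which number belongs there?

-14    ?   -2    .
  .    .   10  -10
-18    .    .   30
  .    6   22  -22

14

The 16 entries sum to 128, so each line sums to 128/4 = 32.
Using row 4: 6 + 22 + (-22) + ? → (4,1) = 32 − 6 = 26.
Column 1 needs 32; the known cells sum to -6, so (2,1) = 38.
Column 3 needs 32; the known cells sum to 30, so (3,3) = 2.
Column 4: -10 + 30 + (-22) + ? = 32, so (1,4) = 34.
Row 1 needs 32; the known cells sum to 18, so (1,2) = 14.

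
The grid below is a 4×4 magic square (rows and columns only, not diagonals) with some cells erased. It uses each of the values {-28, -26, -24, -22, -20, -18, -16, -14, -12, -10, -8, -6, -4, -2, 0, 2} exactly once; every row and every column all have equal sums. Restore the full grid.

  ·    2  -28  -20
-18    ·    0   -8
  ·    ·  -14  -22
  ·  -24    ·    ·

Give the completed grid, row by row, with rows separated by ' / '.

The 16 entries sum to -208, so each line sums to -208/4 = -52.
The remaining cell in row 1 is (1,1) = -52 − (-46) = -6.
From row 2, -52 − (-18 + 0 + (-8)) gives (2,2) = -26.
Using column 2: 2 + (-26) + (-24) + ? → (3,2) = -52 − (-48) = -4.
From column 3, -52 − (-28 + 0 + (-14)) gives (4,3) = -10.
Column 4 must total -52; the given cells sum to -50, so (4,4) = -2.
Row 3: -4 + (-14) + (-22) + ? = -52, so (3,1) = -12.
Row 4 must total -52; the given cells sum to -36, so (4,1) = -16.

-6 2 -28 -20 / -18 -26 0 -8 / -12 -4 -14 -22 / -16 -24 -10 -2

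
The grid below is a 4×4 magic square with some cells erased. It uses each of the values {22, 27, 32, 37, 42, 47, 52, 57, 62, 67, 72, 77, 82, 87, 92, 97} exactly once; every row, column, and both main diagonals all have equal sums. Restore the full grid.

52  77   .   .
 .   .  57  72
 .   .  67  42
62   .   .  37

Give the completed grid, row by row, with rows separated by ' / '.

52 77 22 87 / 27 82 57 72 / 97 32 67 42 / 62 47 92 37

The 16 entries sum to 952, so each line sums to 952/4 = 238.
Column 4 must total 238; the given cells sum to 151, so (1,4) = 87.
Main diagonal: 52 + 67 + 37 + ? = 238, so (2,2) = 82.
From anti-diagonal, 238 − (87 + 57 + 62) gives (3,2) = 32.
Using row 1: 52 + 77 + 87 + ? → (1,3) = 238 − 216 = 22.
Using row 2: 82 + 57 + 72 + ? → (2,1) = 238 − 211 = 27.
From row 3, 238 − (32 + 67 + 42) gives (3,1) = 97.
Column 2 must total 238; the given cells sum to 191, so (4,2) = 47.
From column 3, 238 − (22 + 57 + 67) gives (4,3) = 92.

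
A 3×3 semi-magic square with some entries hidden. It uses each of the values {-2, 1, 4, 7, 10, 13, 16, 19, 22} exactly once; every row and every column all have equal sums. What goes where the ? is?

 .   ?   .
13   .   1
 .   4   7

The 9 entries sum to 90, so each line sums to 90/3 = 30.
Row 2 must total 30; the given cells sum to 14, so (2,2) = 16.
Row 3: 4 + 7 + ? = 30, so (3,1) = 19.
Column 1 must total 30; the given cells sum to 32, so (1,1) = -2.
Column 2 must total 30; the given cells sum to 20, so (1,2) = 10.

10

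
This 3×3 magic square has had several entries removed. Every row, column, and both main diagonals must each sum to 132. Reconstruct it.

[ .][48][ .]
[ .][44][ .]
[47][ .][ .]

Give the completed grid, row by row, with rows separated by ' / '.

43 48 41 / 42 44 46 / 47 40 45

From column 2, 132 − (48 + 44) gives (3,2) = 40.
Anti-diagonal: 44 + 47 + ? = 132, so (1,3) = 41.
From row 1, 132 − (48 + 41) gives (1,1) = 43.
Row 3 must total 132; the given cells sum to 87, so (3,3) = 45.
Column 1 must total 132; the given cells sum to 90, so (2,1) = 42.
From column 3, 132 − (41 + 45) gives (2,3) = 46.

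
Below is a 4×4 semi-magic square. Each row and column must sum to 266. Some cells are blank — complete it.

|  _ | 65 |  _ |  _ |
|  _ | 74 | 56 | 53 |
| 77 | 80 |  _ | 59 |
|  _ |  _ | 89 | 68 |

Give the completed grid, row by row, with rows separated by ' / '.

From row 2, 266 − (74 + 56 + 53) gives (2,1) = 83.
The remaining cell in row 3 is (3,3) = 266 − 216 = 50.
Column 2 needs 266; the known cells sum to 219, so (4,2) = 47.
Column 3 must total 266; the given cells sum to 195, so (1,3) = 71.
From column 4, 266 − (53 + 59 + 68) gives (1,4) = 86.
Using row 1: 65 + 71 + 86 + ? → (1,1) = 266 − 222 = 44.
Row 4 must total 266; the given cells sum to 204, so (4,1) = 62.

44 65 71 86 / 83 74 56 53 / 77 80 50 59 / 62 47 89 68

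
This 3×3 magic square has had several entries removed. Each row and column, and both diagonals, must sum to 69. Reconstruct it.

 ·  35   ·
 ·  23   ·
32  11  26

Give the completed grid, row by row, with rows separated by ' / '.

Using main diagonal: 23 + 26 + ? → (1,1) = 69 − 49 = 20.
Anti-diagonal: 23 + 32 + ? = 69, so (1,3) = 14.
Column 1 needs 69; the known cells sum to 52, so (2,1) = 17.
Using column 3: 14 + 26 + ? → (2,3) = 69 − 40 = 29.

20 35 14 / 17 23 29 / 32 11 26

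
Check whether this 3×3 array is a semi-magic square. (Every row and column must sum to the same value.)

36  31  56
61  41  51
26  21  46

Row 1: 36 + 31 + 56 = 123.
Row 2: 61 + 41 + 51 = 153.
Row 3: 26 + 21 + 46 = 93.
Column 1: 36 + 61 + 26 = 123.
Column 2: 31 + 41 + 21 = 93.
Column 3: 56 + 51 + 46 = 153.

No — row 3 sums to 93 but column 1 sums to 123.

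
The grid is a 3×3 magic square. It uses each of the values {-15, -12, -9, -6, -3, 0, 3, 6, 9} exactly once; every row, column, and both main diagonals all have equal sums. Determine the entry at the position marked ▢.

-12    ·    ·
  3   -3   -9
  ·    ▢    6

The 9 entries sum to -27, so each line sums to -27/3 = -9.
Column 1 needs -9; the known cells sum to -9, so (3,1) = 0.
Column 3 needs -9; the known cells sum to -3, so (1,3) = -6.
Row 1 needs -9; the known cells sum to -18, so (1,2) = 9.
Using row 3: 0 + 6 + ? → (3,2) = -9 − 6 = -15.

-15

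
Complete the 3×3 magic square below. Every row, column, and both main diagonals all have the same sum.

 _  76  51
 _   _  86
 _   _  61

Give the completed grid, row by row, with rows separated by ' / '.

71 76 51 / 46 66 86 / 81 56 61

Column 3 is already complete: 51 + 86 + 61 = 198, so that is the magic constant.
Row 1 must total 198; the given cells sum to 127, so (1,1) = 71.
Main diagonal needs 198; the known cells sum to 132, so (2,2) = 66.
Anti-diagonal needs 198; the known cells sum to 117, so (3,1) = 81.
From row 2, 198 − (66 + 86) gives (2,1) = 46.
The remaining cell in row 3 is (3,2) = 198 − 142 = 56.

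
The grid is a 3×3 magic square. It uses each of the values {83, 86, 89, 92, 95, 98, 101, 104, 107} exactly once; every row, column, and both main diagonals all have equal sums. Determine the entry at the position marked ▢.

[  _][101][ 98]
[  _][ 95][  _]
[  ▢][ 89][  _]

The 9 entries sum to 855, so each line sums to 855/3 = 285.
The remaining cell in row 1 is (1,1) = 285 − 199 = 86.
Main diagonal needs 285; the known cells sum to 181, so (3,3) = 104.
Anti-diagonal needs 285; the known cells sum to 193, so (3,1) = 92.

92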